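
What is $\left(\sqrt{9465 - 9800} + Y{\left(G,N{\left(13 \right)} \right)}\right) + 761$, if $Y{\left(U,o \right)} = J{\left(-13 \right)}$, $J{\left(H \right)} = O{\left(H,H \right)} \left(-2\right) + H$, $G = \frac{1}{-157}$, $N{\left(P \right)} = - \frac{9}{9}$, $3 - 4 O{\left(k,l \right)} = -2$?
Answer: $\frac{1491}{2} + i \sqrt{335} \approx 745.5 + 18.303 i$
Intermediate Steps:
$O{\left(k,l \right)} = \frac{5}{4}$ ($O{\left(k,l \right)} = \frac{3}{4} - - \frac{1}{2} = \frac{3}{4} + \frac{1}{2} = \frac{5}{4}$)
$N{\left(P \right)} = -1$ ($N{\left(P \right)} = \left(-9\right) \frac{1}{9} = -1$)
$G = - \frac{1}{157} \approx -0.0063694$
$J{\left(H \right)} = - \frac{5}{2} + H$ ($J{\left(H \right)} = \frac{5}{4} \left(-2\right) + H = - \frac{5}{2} + H$)
$Y{\left(U,o \right)} = - \frac{31}{2}$ ($Y{\left(U,o \right)} = - \frac{5}{2} - 13 = - \frac{31}{2}$)
$\left(\sqrt{9465 - 9800} + Y{\left(G,N{\left(13 \right)} \right)}\right) + 761 = \left(\sqrt{9465 - 9800} - \frac{31}{2}\right) + 761 = \left(\sqrt{-335} - \frac{31}{2}\right) + 761 = \left(i \sqrt{335} - \frac{31}{2}\right) + 761 = \left(- \frac{31}{2} + i \sqrt{335}\right) + 761 = \frac{1491}{2} + i \sqrt{335}$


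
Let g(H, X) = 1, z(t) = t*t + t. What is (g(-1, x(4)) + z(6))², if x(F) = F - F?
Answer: 1849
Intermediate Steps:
x(F) = 0
z(t) = t + t² (z(t) = t² + t = t + t²)
(g(-1, x(4)) + z(6))² = (1 + 6*(1 + 6))² = (1 + 6*7)² = (1 + 42)² = 43² = 1849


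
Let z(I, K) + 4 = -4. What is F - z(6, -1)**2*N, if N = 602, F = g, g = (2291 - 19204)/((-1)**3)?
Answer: -21615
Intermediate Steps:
z(I, K) = -8 (z(I, K) = -4 - 4 = -8)
g = 16913 (g = -16913/(-1) = -16913*(-1) = 16913)
F = 16913
F - z(6, -1)**2*N = 16913 - (-8)**2*602 = 16913 - 64*602 = 16913 - 1*38528 = 16913 - 38528 = -21615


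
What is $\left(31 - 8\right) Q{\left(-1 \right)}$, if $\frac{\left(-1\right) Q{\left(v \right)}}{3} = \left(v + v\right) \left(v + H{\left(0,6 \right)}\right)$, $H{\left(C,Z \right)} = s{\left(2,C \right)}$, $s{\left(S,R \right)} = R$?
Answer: $-138$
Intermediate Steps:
$H{\left(C,Z \right)} = C$
$Q{\left(v \right)} = - 6 v^{2}$ ($Q{\left(v \right)} = - 3 \left(v + v\right) \left(v + 0\right) = - 3 \cdot 2 v v = - 3 \cdot 2 v^{2} = - 6 v^{2}$)
$\left(31 - 8\right) Q{\left(-1 \right)} = \left(31 - 8\right) \left(- 6 \left(-1\right)^{2}\right) = 23 \left(\left(-6\right) 1\right) = 23 \left(-6\right) = -138$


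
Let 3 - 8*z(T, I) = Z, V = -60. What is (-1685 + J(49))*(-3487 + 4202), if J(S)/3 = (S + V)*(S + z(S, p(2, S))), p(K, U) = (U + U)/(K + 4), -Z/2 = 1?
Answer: -19005415/8 ≈ -2.3757e+6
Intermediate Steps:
Z = -2 (Z = -2*1 = -2)
p(K, U) = 2*U/(4 + K) (p(K, U) = (2*U)/(4 + K) = 2*U/(4 + K))
z(T, I) = 5/8 (z(T, I) = 3/8 - 1/8*(-2) = 3/8 + 1/4 = 5/8)
J(S) = 3*(-60 + S)*(5/8 + S) (J(S) = 3*((S - 60)*(S + 5/8)) = 3*((-60 + S)*(5/8 + S)) = 3*(-60 + S)*(5/8 + S))
(-1685 + J(49))*(-3487 + 4202) = (-1685 + (-225/2 + 3*49**2 - 1425/8*49))*(-3487 + 4202) = (-1685 + (-225/2 + 3*2401 - 69825/8))*715 = (-1685 + (-225/2 + 7203 - 69825/8))*715 = (-1685 - 13101/8)*715 = -26581/8*715 = -19005415/8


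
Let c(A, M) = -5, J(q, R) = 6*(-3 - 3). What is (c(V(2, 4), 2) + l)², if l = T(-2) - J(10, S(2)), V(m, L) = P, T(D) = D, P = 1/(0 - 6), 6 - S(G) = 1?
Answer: 841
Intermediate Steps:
S(G) = 5 (S(G) = 6 - 1*1 = 6 - 1 = 5)
P = -⅙ (P = 1/(-6) = -⅙ ≈ -0.16667)
V(m, L) = -⅙
J(q, R) = -36 (J(q, R) = 6*(-6) = -36)
l = 34 (l = -2 - 1*(-36) = -2 + 36 = 34)
(c(V(2, 4), 2) + l)² = (-5 + 34)² = 29² = 841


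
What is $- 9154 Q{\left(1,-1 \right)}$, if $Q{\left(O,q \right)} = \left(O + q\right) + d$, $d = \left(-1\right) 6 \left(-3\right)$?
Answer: $-164772$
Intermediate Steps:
$d = 18$ ($d = \left(-6\right) \left(-3\right) = 18$)
$Q{\left(O,q \right)} = 18 + O + q$ ($Q{\left(O,q \right)} = \left(O + q\right) + 18 = 18 + O + q$)
$- 9154 Q{\left(1,-1 \right)} = - 9154 \left(18 + 1 - 1\right) = \left(-9154\right) 18 = -164772$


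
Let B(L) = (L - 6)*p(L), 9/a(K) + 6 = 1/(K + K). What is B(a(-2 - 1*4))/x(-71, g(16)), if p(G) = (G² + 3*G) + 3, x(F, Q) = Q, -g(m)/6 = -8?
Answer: -363909/3112136 ≈ -0.11693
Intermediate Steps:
g(m) = 48 (g(m) = -6*(-8) = 48)
a(K) = 9/(-6 + 1/(2*K)) (a(K) = 9/(-6 + 1/(K + K)) = 9/(-6 + 1/(2*K)))
p(G) = 3 + G² + 3*G
B(L) = (-6 + L)*(3 + L² + 3*L) (B(L) = (L - 6)*(3 + L² + 3*L) = (-6 + L)*(3 + L² + 3*L))
B(a(-2 - 1*4))/x(-71, g(16)) = ((-6 - 18*(-2 - 1*4)/(-1 + 12*(-2 - 1*4)))*(3 + (-18*(-2 - 1*4)/(-1 + 12*(-2 - 1*4)))² + 3*(-18*(-2 - 1*4)/(-1 + 12*(-2 - 1*4)))))/48 = ((-6 - 18*(-2 - 4)/(-1 + 12*(-2 - 4)))*(3 + (-18*(-2 - 4)/(-1 + 12*(-2 - 4)))² + 3*(-18*(-2 - 4)/(-1 + 12*(-2 - 4)))))*(1/48) = ((-6 - 18*(-6)/(-1 + 12*(-6)))*(3 + (-18*(-6)/(-1 + 12*(-6)))² + 3*(-18*(-6)/(-1 + 12*(-6)))))*(1/48) = ((-6 - 18*(-6)/(-1 - 72))*(3 + (-18*(-6)/(-1 - 72))² + 3*(-18*(-6)/(-1 - 72))))*(1/48) = ((-6 - 18*(-6)/(-73))*(3 + (-18*(-6)/(-73))² + 3*(-18*(-6)/(-73))))*(1/48) = ((-6 - 18*(-6)*(-1/73))*(3 + (-18*(-6)*(-1/73))² + 3*(-18*(-6)*(-1/73))))*(1/48) = ((-6 - 108/73)*(3 + (-108/73)² + 3*(-108/73)))*(1/48) = -546*(3 + 11664/5329 - 324/73)/73*(1/48) = -546/73*3999/5329*(1/48) = -2183454/389017*1/48 = -363909/3112136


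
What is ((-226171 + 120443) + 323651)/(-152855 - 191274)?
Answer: -217923/344129 ≈ -0.63326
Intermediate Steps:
((-226171 + 120443) + 323651)/(-152855 - 191274) = (-105728 + 323651)/(-344129) = 217923*(-1/344129) = -217923/344129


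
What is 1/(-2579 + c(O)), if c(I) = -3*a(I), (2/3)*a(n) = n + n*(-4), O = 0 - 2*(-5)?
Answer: -1/2444 ≈ -0.00040917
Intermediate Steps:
O = 10 (O = 0 + 10 = 10)
a(n) = -9*n/2 (a(n) = 3*(n + n*(-4))/2 = 3*(n - 4*n)/2 = 3*(-3*n)/2 = -9*n/2)
c(I) = 27*I/2 (c(I) = -(-27)*I/2 = 27*I/2)
1/(-2579 + c(O)) = 1/(-2579 + (27/2)*10) = 1/(-2579 + 135) = 1/(-2444) = -1/2444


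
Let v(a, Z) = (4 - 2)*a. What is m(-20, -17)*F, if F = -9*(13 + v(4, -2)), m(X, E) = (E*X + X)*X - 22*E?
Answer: 1138914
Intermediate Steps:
v(a, Z) = 2*a
m(X, E) = -22*E + X*(X + E*X) (m(X, E) = (X + E*X)*X - 22*E = X*(X + E*X) - 22*E = -22*E + X*(X + E*X))
F = -189 (F = -9*(13 + 2*4) = -9*(13 + 8) = -9*21 = -189)
m(-20, -17)*F = ((-20)**2 - 22*(-17) - 17*(-20)**2)*(-189) = (400 + 374 - 17*400)*(-189) = (400 + 374 - 6800)*(-189) = -6026*(-189) = 1138914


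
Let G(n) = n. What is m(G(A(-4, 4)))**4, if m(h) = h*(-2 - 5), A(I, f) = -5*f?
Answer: 384160000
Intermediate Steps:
m(h) = -7*h (m(h) = h*(-7) = -7*h)
m(G(A(-4, 4)))**4 = (-(-35)*4)**4 = (-7*(-20))**4 = 140**4 = 384160000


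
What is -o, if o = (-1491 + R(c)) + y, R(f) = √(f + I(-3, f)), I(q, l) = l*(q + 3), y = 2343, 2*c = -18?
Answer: -852 - 3*I ≈ -852.0 - 3.0*I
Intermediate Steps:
c = -9 (c = (½)*(-18) = -9)
I(q, l) = l*(3 + q)
R(f) = √f (R(f) = √(f + f*(3 - 3)) = √(f + f*0) = √(f + 0) = √f)
o = 852 + 3*I (o = (-1491 + √(-9)) + 2343 = (-1491 + 3*I) + 2343 = 852 + 3*I ≈ 852.0 + 3.0*I)
-o = -(852 + 3*I) = -852 - 3*I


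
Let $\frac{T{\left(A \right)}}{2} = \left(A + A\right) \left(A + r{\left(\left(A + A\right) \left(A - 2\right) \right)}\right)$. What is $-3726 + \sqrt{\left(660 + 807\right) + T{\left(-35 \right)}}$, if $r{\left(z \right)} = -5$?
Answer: $-3726 + \sqrt{7067} \approx -3641.9$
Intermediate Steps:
$T{\left(A \right)} = 4 A \left(-5 + A\right)$ ($T{\left(A \right)} = 2 \left(A + A\right) \left(A - 5\right) = 2 \cdot 2 A \left(-5 + A\right) = 4 A \left(-5 + A\right)$)
$-3726 + \sqrt{\left(660 + 807\right) + T{\left(-35 \right)}} = -3726 + \sqrt{\left(660 + 807\right) + 4 \left(-35\right) \left(-5 - 35\right)} = -3726 + \sqrt{1467 + 4 \left(-35\right) \left(-40\right)} = -3726 + \sqrt{1467 + 5600} = -3726 + \sqrt{7067}$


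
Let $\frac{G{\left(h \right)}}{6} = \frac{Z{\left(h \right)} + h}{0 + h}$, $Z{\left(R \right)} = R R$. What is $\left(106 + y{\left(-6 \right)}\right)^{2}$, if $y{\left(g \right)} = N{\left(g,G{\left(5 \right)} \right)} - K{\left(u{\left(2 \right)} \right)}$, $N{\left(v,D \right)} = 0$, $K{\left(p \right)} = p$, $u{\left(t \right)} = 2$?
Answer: $10816$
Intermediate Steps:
$Z{\left(R \right)} = R^{2}$
$G{\left(h \right)} = \frac{6 \left(h + h^{2}\right)}{h}$ ($G{\left(h \right)} = 6 \frac{h^{2} + h}{0 + h} = 6 \frac{h + h^{2}}{h} = \frac{6 \left(h + h^{2}\right)}{h}$)
$y{\left(g \right)} = -2$ ($y{\left(g \right)} = 0 - 2 = -2$)
$\left(106 + y{\left(-6 \right)}\right)^{2} = \left(106 - 2\right)^{2} = 104^{2} = 10816$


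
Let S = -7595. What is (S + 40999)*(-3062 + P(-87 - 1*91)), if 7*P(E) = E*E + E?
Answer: 48063584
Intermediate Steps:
P(E) = E/7 + E²/7 (P(E) = (E*E + E)/7 = (E² + E)/7 = (E + E²)/7 = E/7 + E²/7)
(S + 40999)*(-3062 + P(-87 - 1*91)) = (-7595 + 40999)*(-3062 + (-87 - 1*91)*(1 + (-87 - 1*91))/7) = 33404*(-3062 + (-87 - 91)*(1 + (-87 - 91))/7) = 33404*(-3062 + (⅐)*(-178)*(1 - 178)) = 33404*(-3062 + (⅐)*(-178)*(-177)) = 33404*(-3062 + 31506/7) = 33404*(10072/7) = 48063584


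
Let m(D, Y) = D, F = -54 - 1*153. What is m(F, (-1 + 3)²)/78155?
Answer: -207/78155 ≈ -0.0026486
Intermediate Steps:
F = -207 (F = -54 - 153 = -207)
m(F, (-1 + 3)²)/78155 = -207/78155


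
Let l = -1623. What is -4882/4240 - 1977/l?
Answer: 76499/1146920 ≈ 0.066700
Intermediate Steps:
-4882/4240 - 1977/l = -4882/4240 - 1977/(-1623) = -4882*1/4240 - 1977*(-1/1623) = -2441/2120 + 659/541 = 76499/1146920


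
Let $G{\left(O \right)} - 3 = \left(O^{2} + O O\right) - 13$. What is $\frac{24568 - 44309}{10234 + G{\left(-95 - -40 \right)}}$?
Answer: $- \frac{19741}{16274} \approx -1.213$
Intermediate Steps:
$G{\left(O \right)} = -10 + 2 O^{2}$ ($G{\left(O \right)} = 3 - \left(13 - O^{2} - O O\right) = 3 + \left(\left(O^{2} + O^{2}\right) - 13\right) = 3 + \left(2 O^{2} - 13\right) = 3 + \left(-13 + 2 O^{2}\right) = -10 + 2 O^{2}$)
$\frac{24568 - 44309}{10234 + G{\left(-95 - -40 \right)}} = \frac{24568 - 44309}{10234 - \left(10 - 2 \left(-95 - -40\right)^{2}\right)} = - \frac{19741}{10234 - \left(10 - 2 \left(-95 + 40\right)^{2}\right)} = - \frac{19741}{10234 - \left(10 - 2 \left(-55\right)^{2}\right)} = - \frac{19741}{10234 + \left(-10 + 2 \cdot 3025\right)} = - \frac{19741}{10234 + \left(-10 + 6050\right)} = - \frac{19741}{10234 + 6040} = - \frac{19741}{16274}$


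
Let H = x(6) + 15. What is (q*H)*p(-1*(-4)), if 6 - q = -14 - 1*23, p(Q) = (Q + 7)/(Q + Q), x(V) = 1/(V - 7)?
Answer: 3311/4 ≈ 827.75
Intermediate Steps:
x(V) = 1/(-7 + V)
H = 14 (H = 1/(-7 + 6) + 15 = 1/(-1) + 15 = -1 + 15 = 14)
p(Q) = (7 + Q)/(2*Q) (p(Q) = (7 + Q)/((2*Q)) = (7 + Q)*(1/(2*Q)) = (7 + Q)/(2*Q))
q = 43 (q = 6 - (-14 - 1*23) = 6 - (-14 - 23) = 6 - 1*(-37) = 6 + 37 = 43)
(q*H)*p(-1*(-4)) = (43*14)*((7 - 1*(-4))/(2*((-1*(-4))))) = 602*((½)*(7 + 4)/4) = 602*((½)*(¼)*11) = 602*(11/8) = 3311/4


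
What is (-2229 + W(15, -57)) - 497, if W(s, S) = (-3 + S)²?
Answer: 874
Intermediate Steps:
(-2229 + W(15, -57)) - 497 = (-2229 + (-3 - 57)²) - 497 = (-2229 + (-60)²) - 497 = (-2229 + 3600) - 497 = 1371 - 497 = 874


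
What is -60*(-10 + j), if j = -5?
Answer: 900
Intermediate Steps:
-60*(-10 + j) = -60*(-10 - 5) = -60*(-15) = 900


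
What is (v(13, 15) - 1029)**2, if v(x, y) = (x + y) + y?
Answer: 972196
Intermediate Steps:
v(x, y) = x + 2*y
(v(13, 15) - 1029)**2 = ((13 + 2*15) - 1029)**2 = ((13 + 30) - 1029)**2 = (43 - 1029)**2 = (-986)**2 = 972196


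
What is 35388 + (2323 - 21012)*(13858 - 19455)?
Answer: 104637721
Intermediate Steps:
35388 + (2323 - 21012)*(13858 - 19455) = 35388 - 18689*(-5597) = 35388 + 104602333 = 104637721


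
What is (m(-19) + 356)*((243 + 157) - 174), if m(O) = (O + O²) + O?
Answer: 153454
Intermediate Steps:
m(O) = O² + 2*O
(m(-19) + 356)*((243 + 157) - 174) = (-19*(2 - 19) + 356)*((243 + 157) - 174) = (-19*(-17) + 356)*(400 - 174) = (323 + 356)*226 = 679*226 = 153454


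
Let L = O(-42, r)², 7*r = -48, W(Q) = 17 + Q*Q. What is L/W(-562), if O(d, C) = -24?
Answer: 192/105287 ≈ 0.0018236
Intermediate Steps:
W(Q) = 17 + Q²
r = -48/7 (r = (⅐)*(-48) = -48/7 ≈ -6.8571)
L = 576 (L = (-24)² = 576)
L/W(-562) = 576/(17 + (-562)²) = 576/(17 + 315844) = 576/315861 = 576*(1/315861) = 192/105287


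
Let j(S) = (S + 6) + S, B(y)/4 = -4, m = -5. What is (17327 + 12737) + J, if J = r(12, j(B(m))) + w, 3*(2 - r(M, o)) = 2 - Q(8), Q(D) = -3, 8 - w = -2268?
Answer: 97021/3 ≈ 32340.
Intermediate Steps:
B(y) = -16 (B(y) = 4*(-4) = -16)
w = 2276 (w = 8 - 1*(-2268) = 8 + 2268 = 2276)
j(S) = 6 + 2*S (j(S) = (6 + S) + S = 6 + 2*S)
r(M, o) = 1/3 (r(M, o) = 2 - (2 - 1*(-3))/3 = 2 - (2 + 3)/3 = 2 - 1/3*5 = 2 - 5/3 = 1/3)
J = 6829/3 (J = 1/3 + 2276 = 6829/3 ≈ 2276.3)
(17327 + 12737) + J = (17327 + 12737) + 6829/3 = 30064 + 6829/3 = 97021/3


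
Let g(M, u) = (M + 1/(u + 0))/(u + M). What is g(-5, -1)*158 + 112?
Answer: 270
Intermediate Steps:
g(M, u) = (M + 1/u)/(M + u)
g(-5, -1)*158 + 112 = ((1 - 5*(-1))/((-1)*(-5 - 1)))*158 + 112 = -1*(1 + 5)/(-6)*158 + 112 = -1*(-⅙)*6*158 + 112 = 1*158 + 112 = 158 + 112 = 270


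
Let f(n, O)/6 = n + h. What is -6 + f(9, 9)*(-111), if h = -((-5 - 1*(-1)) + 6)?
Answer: -4668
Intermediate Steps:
h = -2 (h = -((-5 + 1) + 6) = -(-4 + 6) = -1*2 = -2)
f(n, O) = -12 + 6*n (f(n, O) = 6*(n - 2) = 6*(-2 + n) = -12 + 6*n)
-6 + f(9, 9)*(-111) = -6 + (-12 + 6*9)*(-111) = -6 + (-12 + 54)*(-111) = -6 + 42*(-111) = -6 - 4662 = -4668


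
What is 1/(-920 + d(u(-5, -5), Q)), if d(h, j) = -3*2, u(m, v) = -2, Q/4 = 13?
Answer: -1/926 ≈ -0.0010799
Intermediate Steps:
Q = 52 (Q = 4*13 = 52)
d(h, j) = -6
1/(-920 + d(u(-5, -5), Q)) = 1/(-920 - 6) = 1/(-926) = -1/926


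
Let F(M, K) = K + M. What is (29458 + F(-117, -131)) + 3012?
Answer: 32222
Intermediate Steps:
(29458 + F(-117, -131)) + 3012 = (29458 + (-131 - 117)) + 3012 = (29458 - 248) + 3012 = 29210 + 3012 = 32222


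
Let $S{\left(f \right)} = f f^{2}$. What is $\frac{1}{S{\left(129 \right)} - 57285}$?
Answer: $\frac{1}{2089404} \approx 4.7861 \cdot 10^{-7}$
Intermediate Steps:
$S{\left(f \right)} = f^{3}$
$\frac{1}{S{\left(129 \right)} - 57285} = \frac{1}{129^{3} - 57285} = \frac{1}{2146689 - 57285} = \frac{1}{2089404}$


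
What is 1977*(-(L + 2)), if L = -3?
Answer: 1977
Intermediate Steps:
1977*(-(L + 2)) = 1977*(-(-3 + 2)) = 1977*(-1*(-1)) = 1977*1 = 1977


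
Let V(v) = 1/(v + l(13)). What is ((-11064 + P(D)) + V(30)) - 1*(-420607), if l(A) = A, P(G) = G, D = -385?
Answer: 17593795/43 ≈ 4.0916e+5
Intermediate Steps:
V(v) = 1/(13 + v) (V(v) = 1/(v + 13) = 1/(13 + v))
((-11064 + P(D)) + V(30)) - 1*(-420607) = ((-11064 - 385) + 1/(13 + 30)) - 1*(-420607) = (-11449 + 1/43) + 420607 = -492306/43 + 420607 = 17593795/43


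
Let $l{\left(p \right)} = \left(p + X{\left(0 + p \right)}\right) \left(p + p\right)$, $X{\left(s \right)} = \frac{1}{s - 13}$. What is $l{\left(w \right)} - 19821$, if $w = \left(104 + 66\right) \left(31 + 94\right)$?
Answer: $\frac{19179244728923}{21237} \approx 9.0311 \cdot 10^{8}$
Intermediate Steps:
$X{\left(s \right)} = \frac{1}{-13 + s}$
$w = 21250$ ($w = 170 \cdot 125 = 21250$)
$l{\left(p \right)} = 2 p \left(p + \frac{1}{-13 + p}\right)$ ($l{\left(p \right)} = \left(p + \frac{1}{-13 + \left(0 + p\right)}\right) \left(p + p\right) = \left(p + \frac{1}{-13 + p}\right) 2 p = 2 p \left(p + \frac{1}{-13 + p}\right)$)
$l{\left(w \right)} - 19821 = 2 \cdot 21250 \frac{1}{-13 + 21250} \left(1 + 21250 \left(-13 + 21250\right)\right) - 19821 = 2 \cdot 21250 \cdot \frac{1}{21237} \left(1 + 21250 \cdot 21237\right) - 19821 = 2 \cdot 21250 \cdot \frac{1}{21237} \left(1 + 451286250\right) - 19821 = 2 \cdot 21250 \cdot \frac{1}{21237} \cdot 451286251 - 19821 = \frac{19179665667500}{21237} - 19821 = \frac{19179244728923}{21237}$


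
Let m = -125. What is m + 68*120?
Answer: 8035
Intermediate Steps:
m + 68*120 = -125 + 68*120 = -125 + 8160 = 8035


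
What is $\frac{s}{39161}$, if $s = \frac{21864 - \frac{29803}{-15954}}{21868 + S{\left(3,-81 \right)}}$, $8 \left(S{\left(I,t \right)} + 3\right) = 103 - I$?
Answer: $\frac{348848059}{13668506180235} \approx 2.5522 \cdot 10^{-5}$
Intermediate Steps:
$S{\left(I,t \right)} = \frac{79}{8} - \frac{I}{8}$ ($S{\left(I,t \right)} = -3 + \frac{103 - I}{8} = -3 - \left(- \frac{103}{8} + \frac{I}{8}\right) = \frac{79}{8} - \frac{I}{8}$)
$s = \frac{348848059}{349033635}$ ($s = \frac{21864 - \frac{29803}{-15954}}{21868 + \left(\frac{79}{8} - \frac{3}{8}\right)} = \frac{21864 - - \frac{29803}{15954}}{21868 + \left(\frac{79}{8} - \frac{3}{8}\right)} = \frac{21864 + \frac{29803}{15954}}{21868 + \frac{19}{2}} = \frac{348848059}{15954 \cdot \frac{43755}{2}} = \frac{348848059}{15954} \cdot \frac{2}{43755} = \frac{348848059}{349033635} \approx 0.99947$)
$\frac{s}{39161} = \frac{348848059}{349033635 \cdot 39161} = \frac{348848059}{349033635} \cdot \frac{1}{39161} = \frac{348848059}{13668506180235}$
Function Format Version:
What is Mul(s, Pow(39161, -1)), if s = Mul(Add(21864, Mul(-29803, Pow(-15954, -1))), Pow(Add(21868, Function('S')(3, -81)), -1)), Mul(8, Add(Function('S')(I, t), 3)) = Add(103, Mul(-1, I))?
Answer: Rational(348848059, 13668506180235) ≈ 2.5522e-5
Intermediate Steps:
Function('S')(I, t) = Add(Rational(79, 8), Mul(Rational(-1, 8), I)) (Function('S')(I, t) = Add(-3, Mul(Rational(1, 8), Add(103, Mul(-1, I)))) = Add(-3, Add(Rational(103, 8), Mul(Rational(-1, 8), I))) = Add(Rational(79, 8), Mul(Rational(-1, 8), I)))
s = Rational(348848059, 349033635) (s = Mul(Add(21864, Mul(-29803, Pow(-15954, -1))), Pow(Add(21868, Add(Rational(79, 8), Mul(Rational(-1, 8), 3))), -1)) = Mul(Add(21864, Mul(-29803, Rational(-1, 15954))), Pow(Add(21868, Add(Rational(79, 8), Rational(-3, 8))), -1)) = Mul(Add(21864, Rational(29803, 15954)), Pow(Add(21868, Rational(19, 2)), -1)) = Mul(Rational(348848059, 15954), Pow(Rational(43755, 2), -1)) = Mul(Rational(348848059, 15954), Rational(2, 43755)) = Rational(348848059, 349033635) ≈ 0.99947)
Mul(s, Pow(39161, -1)) = Mul(Rational(348848059, 349033635), Pow(39161, -1)) = Mul(Rational(348848059, 349033635), Rational(1, 39161)) = Rational(348848059, 13668506180235)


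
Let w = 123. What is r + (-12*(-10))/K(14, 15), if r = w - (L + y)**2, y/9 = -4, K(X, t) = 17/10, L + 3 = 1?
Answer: -21257/17 ≈ -1250.4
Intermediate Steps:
L = -2 (L = -3 + 1 = -2)
K(X, t) = 17/10 (K(X, t) = 17*(1/10) = 17/10)
y = -36 (y = 9*(-4) = -36)
r = -1321 (r = 123 - (-2 - 36)**2 = 123 - 1*(-38)**2 = 123 - 1*1444 = 123 - 1444 = -1321)
r + (-12*(-10))/K(14, 15) = -1321 + (-12*(-10))/(17/10) = -1321 + 120*(10/17) = -1321 + 1200/17 = -21257/17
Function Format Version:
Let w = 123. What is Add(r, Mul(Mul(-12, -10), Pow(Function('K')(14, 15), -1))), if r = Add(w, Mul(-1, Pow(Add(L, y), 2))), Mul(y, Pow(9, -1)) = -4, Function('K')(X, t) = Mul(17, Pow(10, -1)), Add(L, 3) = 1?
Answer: Rational(-21257, 17) ≈ -1250.4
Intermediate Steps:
L = -2 (L = Add(-3, 1) = -2)
Function('K')(X, t) = Rational(17, 10) (Function('K')(X, t) = Mul(17, Rational(1, 10)) = Rational(17, 10))
y = -36 (y = Mul(9, -4) = -36)
r = -1321 (r = Add(123, Mul(-1, Pow(Add(-2, -36), 2))) = Add(123, Mul(-1, Pow(-38, 2))) = Add(123, Mul(-1, 1444)) = Add(123, -1444) = -1321)
Add(r, Mul(Mul(-12, -10), Pow(Function('K')(14, 15), -1))) = Add(-1321, Mul(Mul(-12, -10), Pow(Rational(17, 10), -1))) = Add(-1321, Mul(120, Rational(10, 17))) = Add(-1321, Rational(1200, 17)) = Rational(-21257, 17)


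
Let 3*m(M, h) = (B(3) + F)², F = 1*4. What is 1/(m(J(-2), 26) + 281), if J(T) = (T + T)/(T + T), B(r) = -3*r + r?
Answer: 3/847 ≈ 0.0035419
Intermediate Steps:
F = 4
B(r) = -2*r
J(T) = 1 (J(T) = (2*T)/((2*T)) = (2*T)*(1/(2*T)) = 1)
m(M, h) = 4/3 (m(M, h) = (-2*3 + 4)²/3 = (-6 + 4)²/3 = (⅓)*(-2)² = (⅓)*4 = 4/3)
1/(m(J(-2), 26) + 281) = 1/(4/3 + 281) = 1/(847/3) = 3/847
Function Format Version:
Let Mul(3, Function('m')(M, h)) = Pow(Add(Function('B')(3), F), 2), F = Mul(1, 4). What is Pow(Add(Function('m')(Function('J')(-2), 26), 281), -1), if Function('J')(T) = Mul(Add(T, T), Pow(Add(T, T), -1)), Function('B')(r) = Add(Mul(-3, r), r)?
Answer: Rational(3, 847) ≈ 0.0035419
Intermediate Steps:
F = 4
Function('B')(r) = Mul(-2, r)
Function('J')(T) = 1 (Function('J')(T) = Mul(Mul(2, T), Pow(Mul(2, T), -1)) = Mul(Mul(2, T), Mul(Rational(1, 2), Pow(T, -1))) = 1)
Function('m')(M, h) = Rational(4, 3) (Function('m')(M, h) = Mul(Rational(1, 3), Pow(Add(Mul(-2, 3), 4), 2)) = Mul(Rational(1, 3), Pow(Add(-6, 4), 2)) = Mul(Rational(1, 3), Pow(-2, 2)) = Mul(Rational(1, 3), 4) = Rational(4, 3))
Pow(Add(Function('m')(Function('J')(-2), 26), 281), -1) = Pow(Add(Rational(4, 3), 281), -1) = Pow(Rational(847, 3), -1) = Rational(3, 847)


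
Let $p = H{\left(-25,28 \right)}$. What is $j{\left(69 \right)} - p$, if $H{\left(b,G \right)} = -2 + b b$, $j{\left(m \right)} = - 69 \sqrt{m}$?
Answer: $-623 - 69 \sqrt{69} \approx -1196.2$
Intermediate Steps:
$H{\left(b,G \right)} = -2 + b^{2}$
$p = 623$ ($p = -2 + \left(-25\right)^{2} = -2 + 625 = 623$)
$j{\left(69 \right)} - p = - 69 \sqrt{69} - 623 = -623 - 69 \sqrt{69}$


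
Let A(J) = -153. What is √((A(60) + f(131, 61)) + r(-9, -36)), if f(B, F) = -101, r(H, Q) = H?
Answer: I*√263 ≈ 16.217*I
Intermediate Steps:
√((A(60) + f(131, 61)) + r(-9, -36)) = √((-153 - 101) - 9) = √(-254 - 9) = √(-263) = I*√263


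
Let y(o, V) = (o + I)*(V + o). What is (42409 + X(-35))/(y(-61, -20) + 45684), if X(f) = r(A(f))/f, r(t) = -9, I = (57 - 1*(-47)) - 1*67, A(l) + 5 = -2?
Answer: 371081/416745 ≈ 0.89043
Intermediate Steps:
A(l) = -7 (A(l) = -5 - 2 = -7)
I = 37 (I = (57 + 47) - 67 = 104 - 67 = 37)
y(o, V) = (37 + o)*(V + o) (y(o, V) = (o + 37)*(V + o) = (37 + o)*(V + o))
X(f) = -9/f
(42409 + X(-35))/(y(-61, -20) + 45684) = (42409 - 9/(-35))/(((-61)**2 + 37*(-20) + 37*(-61) - 20*(-61)) + 45684) = (42409 - 9*(-1/35))/((3721 - 740 - 2257 + 1220) + 45684) = (42409 + 9/35)/(1944 + 45684) = (1484324/35)/47628 = (1484324/35)*(1/47628) = 371081/416745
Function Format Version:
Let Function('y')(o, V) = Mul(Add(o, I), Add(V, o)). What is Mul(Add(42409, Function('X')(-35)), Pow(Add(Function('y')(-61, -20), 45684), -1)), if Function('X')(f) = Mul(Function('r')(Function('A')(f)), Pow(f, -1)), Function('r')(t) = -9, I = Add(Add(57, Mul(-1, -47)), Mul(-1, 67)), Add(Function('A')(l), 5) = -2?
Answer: Rational(371081, 416745) ≈ 0.89043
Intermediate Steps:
Function('A')(l) = -7 (Function('A')(l) = Add(-5, -2) = -7)
I = 37 (I = Add(Add(57, 47), -67) = Add(104, -67) = 37)
Function('y')(o, V) = Mul(Add(37, o), Add(V, o)) (Function('y')(o, V) = Mul(Add(o, 37), Add(V, o)) = Mul(Add(37, o), Add(V, o)))
Function('X')(f) = Mul(-9, Pow(f, -1))
Mul(Add(42409, Function('X')(-35)), Pow(Add(Function('y')(-61, -20), 45684), -1)) = Mul(Add(42409, Mul(-9, Pow(-35, -1))), Pow(Add(Add(Pow(-61, 2), Mul(37, -20), Mul(37, -61), Mul(-20, -61)), 45684), -1)) = Mul(Add(42409, Mul(-9, Rational(-1, 35))), Pow(Add(Add(3721, -740, -2257, 1220), 45684), -1)) = Mul(Add(42409, Rational(9, 35)), Pow(Add(1944, 45684), -1)) = Mul(Rational(1484324, 35), Pow(47628, -1)) = Mul(Rational(1484324, 35), Rational(1, 47628)) = Rational(371081, 416745)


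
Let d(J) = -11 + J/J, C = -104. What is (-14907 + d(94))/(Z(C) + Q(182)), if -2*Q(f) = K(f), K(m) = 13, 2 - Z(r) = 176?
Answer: 29834/361 ≈ 82.643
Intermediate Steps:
Z(r) = -174 (Z(r) = 2 - 1*176 = 2 - 176 = -174)
d(J) = -10 (d(J) = -11 + 1 = -10)
Q(f) = -13/2 (Q(f) = -½*13 = -13/2)
(-14907 + d(94))/(Z(C) + Q(182)) = (-14907 - 10)/(-174 - 13/2) = -14917/(-361/2) = -14917*(-2/361) = 29834/361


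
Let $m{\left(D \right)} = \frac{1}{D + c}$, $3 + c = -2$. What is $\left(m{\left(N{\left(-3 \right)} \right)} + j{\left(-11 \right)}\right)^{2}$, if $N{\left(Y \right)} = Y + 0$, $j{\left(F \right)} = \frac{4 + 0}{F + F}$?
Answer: $\frac{729}{7744} \approx 0.094137$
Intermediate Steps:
$c = -5$ ($c = -3 - 2 = -5$)
$j{\left(F \right)} = \frac{2}{F}$ ($j{\left(F \right)} = \frac{4}{2 F} = 4 \frac{1}{2 F} = \frac{2}{F}$)
$N{\left(Y \right)} = Y$
$m{\left(D \right)} = \frac{1}{-5 + D}$ ($m{\left(D \right)} = \frac{1}{D - 5} = \frac{1}{-5 + D}$)
$\left(m{\left(N{\left(-3 \right)} \right)} + j{\left(-11 \right)}\right)^{2} = \left(\frac{1}{-5 - 3} + \frac{2}{-11}\right)^{2} = \left(\frac{1}{-8} + 2 \left(- \frac{1}{11}\right)\right)^{2} = \left(- \frac{1}{8} - \frac{2}{11}\right)^{2} = \left(- \frac{27}{88}\right)^{2} = \frac{729}{7744}$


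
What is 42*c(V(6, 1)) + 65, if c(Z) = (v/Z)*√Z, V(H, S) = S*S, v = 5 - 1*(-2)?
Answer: 359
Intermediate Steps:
v = 7 (v = 5 + 2 = 7)
V(H, S) = S²
c(Z) = 7/√Z (c(Z) = (7/Z)*√Z = 7/√Z)
42*c(V(6, 1)) + 65 = 42*(7/√(1²)) + 65 = 42*(7/√1) + 65 = 42*(7*1) + 65 = 42*7 + 65 = 294 + 65 = 359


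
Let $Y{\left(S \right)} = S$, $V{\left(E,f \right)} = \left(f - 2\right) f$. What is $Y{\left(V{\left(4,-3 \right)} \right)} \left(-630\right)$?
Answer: $-9450$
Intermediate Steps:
$V{\left(E,f \right)} = f \left(-2 + f\right)$ ($V{\left(E,f \right)} = \left(-2 + f\right) f = f \left(-2 + f\right)$)
$Y{\left(V{\left(4,-3 \right)} \right)} \left(-630\right) = - 3 \left(-2 - 3\right) \left(-630\right) = \left(-3\right) \left(-5\right) \left(-630\right) = 15 \left(-630\right) = -9450$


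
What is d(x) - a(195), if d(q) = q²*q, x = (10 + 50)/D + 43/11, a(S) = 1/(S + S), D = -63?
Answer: 41415449513/1602430830 ≈ 25.845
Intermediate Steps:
a(S) = 1/(2*S)
x = 683/231 (x = (10 + 50)/(-63) + 43/11 = 60*(-1/63) + 43*(1/11) = -20/21 + 43/11 = 683/231 ≈ 2.9567)
d(q) = q³
d(x) - a(195) = (683/231)³ - 1/(2*195) = 318611987/12326391 - 1/(2*195) = 318611987/12326391 - 1*1/390 = 318611987/12326391 - 1/390 = 41415449513/1602430830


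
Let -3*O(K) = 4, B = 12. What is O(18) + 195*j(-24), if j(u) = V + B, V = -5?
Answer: 4091/3 ≈ 1363.7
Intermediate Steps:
O(K) = -4/3 (O(K) = -⅓*4 = -4/3)
j(u) = 7 (j(u) = -5 + 12 = 7)
O(18) + 195*j(-24) = -4/3 + 195*7 = -4/3 + 1365 = 4091/3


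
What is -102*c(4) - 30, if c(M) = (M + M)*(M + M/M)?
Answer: -4110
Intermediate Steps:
c(M) = 2*M*(1 + M) (c(M) = (2*M)*(M + 1) = (2*M)*(1 + M) = 2*M*(1 + M))
-102*c(4) - 30 = -204*4*(1 + 4) - 30 = -204*4*5 - 30 = -102*40 - 30 = -4080 - 30 = -4110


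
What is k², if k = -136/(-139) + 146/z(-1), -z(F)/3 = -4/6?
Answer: 105740089/19321 ≈ 5472.8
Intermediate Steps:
z(F) = 2 (z(F) = -(-12)/6 = -3*(-⅔) = 2)
k = 10283/139 (k = -136/(-139) + 146/2 = -136*(-1/139) + 146*(½) = 136/139 + 73 = 10283/139 ≈ 73.978)
k² = (10283/139)² = 105740089/19321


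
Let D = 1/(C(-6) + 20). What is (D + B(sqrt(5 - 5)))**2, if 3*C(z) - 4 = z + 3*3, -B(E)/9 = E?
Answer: 9/4489 ≈ 0.0020049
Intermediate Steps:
B(E) = -9*E
C(z) = 13/3 + z/3 (C(z) = 4/3 + (z + 3*3)/3 = 4/3 + (z + 9)/3 = 4/3 + (9 + z)/3 = 4/3 + (3 + z/3) = 13/3 + z/3)
D = 3/67 (D = 1/((13/3 + (1/3)*(-6)) + 20) = 1/((13/3 - 2) + 20) = 1/(7/3 + 20) = 1/(67/3) = 3/67 ≈ 0.044776)
(D + B(sqrt(5 - 5)))**2 = (3/67 - 9*sqrt(5 - 5))**2 = (3/67 - 9*sqrt(0))**2 = (3/67 - 9*0)**2 = (3/67 + 0)**2 = (3/67)**2 = 9/4489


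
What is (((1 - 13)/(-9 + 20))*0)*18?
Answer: 0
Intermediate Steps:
(((1 - 13)/(-9 + 20))*0)*18 = (-12/11*0)*18 = (-12*1/11*0)*18 = -12/11*0*18 = 0*18 = 0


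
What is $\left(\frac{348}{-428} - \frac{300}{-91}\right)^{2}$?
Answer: $\frac{584817489}{94809169} \approx 6.1684$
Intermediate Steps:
$\left(\frac{348}{-428} - \frac{300}{-91}\right)^{2} = \left(348 \left(- \frac{1}{428}\right) - - \frac{300}{91}\right)^{2} = \left(- \frac{87}{107} + \frac{300}{91}\right)^{2} = \left(\frac{24183}{9737}\right)^{2} = \frac{584817489}{94809169}$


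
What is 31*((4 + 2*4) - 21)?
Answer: -279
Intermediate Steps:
31*((4 + 2*4) - 21) = 31*((4 + 8) - 21) = 31*(12 - 21) = 31*(-9) = -279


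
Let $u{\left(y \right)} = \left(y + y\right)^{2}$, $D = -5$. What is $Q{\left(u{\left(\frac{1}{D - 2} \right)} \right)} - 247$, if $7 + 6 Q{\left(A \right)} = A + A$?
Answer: $- \frac{72953}{294} \approx -248.14$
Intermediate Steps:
$u{\left(y \right)} = 4 y^{2}$ ($u{\left(y \right)} = \left(2 y\right)^{2} = 4 y^{2}$)
$Q{\left(A \right)} = - \frac{7}{6} + \frac{A}{3}$ ($Q{\left(A \right)} = - \frac{7}{6} + \frac{A + A}{6} = - \frac{7}{6} + \frac{2 A}{6} = - \frac{7}{6} + \frac{A}{3}$)
$Q{\left(u{\left(\frac{1}{D - 2} \right)} \right)} - 247 = \left(- \frac{7}{6} + \frac{4 \left(\frac{1}{-5 - 2}\right)^{2}}{3}\right) - 247 = \left(- \frac{7}{6} + \frac{4 \left(\frac{1}{-7}\right)^{2}}{3}\right) - 247 = \left(- \frac{7}{6} + \frac{4 \left(- \frac{1}{7}\right)^{2}}{3}\right) - 247 = \left(- \frac{7}{6} + \frac{4 \cdot \frac{1}{49}}{3}\right) - 247 = \left(- \frac{7}{6} + \frac{1}{3} \cdot \frac{4}{49}\right) - 247 = \left(- \frac{7}{6} + \frac{4}{147}\right) - 247 = - \frac{335}{294} - 247 = - \frac{72953}{294}$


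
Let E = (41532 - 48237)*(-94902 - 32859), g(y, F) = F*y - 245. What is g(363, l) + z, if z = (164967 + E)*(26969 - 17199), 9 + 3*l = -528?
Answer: 8370960086218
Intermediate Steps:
l = -179 (l = -3 + (1/3)*(-528) = -3 - 176 = -179)
g(y, F) = -245 + F*y
E = 856637505 (E = -6705*(-127761) = 856637505)
z = 8370960151440 (z = (164967 + 856637505)*(26969 - 17199) = 856802472*9770 = 8370960151440)
g(363, l) + z = (-245 - 179*363) + 8370960151440 = (-245 - 64977) + 8370960151440 = -65222 + 8370960151440 = 8370960086218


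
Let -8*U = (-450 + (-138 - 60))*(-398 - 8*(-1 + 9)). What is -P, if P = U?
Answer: 37422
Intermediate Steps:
U = -37422 (U = -(-450 + (-138 - 60))*(-398 - 8*(-1 + 9))/8 = -(-450 - 198)*(-398 - 8*8)/8 = -(-81)*(-398 - 64) = -(-81)*(-462) = -1/8*299376 = -37422)
P = -37422
-P = -1*(-37422) = 37422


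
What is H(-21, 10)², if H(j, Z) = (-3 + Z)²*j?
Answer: 1058841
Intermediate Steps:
H(j, Z) = j*(-3 + Z)²
H(-21, 10)² = (-21*(-3 + 10)²)² = (-21*7²)² = (-21*49)² = (-1029)² = 1058841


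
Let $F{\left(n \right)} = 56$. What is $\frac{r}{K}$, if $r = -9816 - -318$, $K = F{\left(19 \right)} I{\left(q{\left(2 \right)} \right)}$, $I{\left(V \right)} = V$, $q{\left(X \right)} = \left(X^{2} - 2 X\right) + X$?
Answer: $- \frac{4749}{56} \approx -84.804$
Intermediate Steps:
$q{\left(X \right)} = X^{2} - X$
$K = 112$ ($K = 56 \cdot 2 \left(-1 + 2\right) = 56 \cdot 2 \cdot 1 = 56 \cdot 2 = 112$)
$r = -9498$ ($r = -9816 + 318 = -9498$)
$\frac{r}{K} = - \frac{9498}{112} = \left(-9498\right) \frac{1}{112} = - \frac{4749}{56}$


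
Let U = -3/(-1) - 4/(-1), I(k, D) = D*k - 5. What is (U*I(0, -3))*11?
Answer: -385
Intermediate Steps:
I(k, D) = -5 + D*k
U = 7 (U = -3*(-1) - 4*(-1) = 3 + 4 = 7)
(U*I(0, -3))*11 = (7*(-5 - 3*0))*11 = (7*(-5 + 0))*11 = (7*(-5))*11 = -35*11 = -385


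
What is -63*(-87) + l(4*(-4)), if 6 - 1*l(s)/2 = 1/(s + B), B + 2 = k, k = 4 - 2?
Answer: 43945/8 ≈ 5493.1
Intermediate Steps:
k = 2
B = 0 (B = -2 + 2 = 0)
l(s) = 12 - 2/s (l(s) = 12 - 2/(s + 0) = 12 - 2/s)
-63*(-87) + l(4*(-4)) = -63*(-87) + (12 - 2/(4*(-4))) = 5481 + (12 - 2/(-16)) = 5481 + (12 - 2*(-1/16)) = 5481 + (12 + ⅛) = 5481 + 97/8 = 43945/8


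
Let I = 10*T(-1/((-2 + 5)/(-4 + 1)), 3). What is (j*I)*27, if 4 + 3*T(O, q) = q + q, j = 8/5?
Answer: 288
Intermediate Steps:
j = 8/5 (j = 8*(⅕) = 8/5 ≈ 1.6000)
T(O, q) = -4/3 + 2*q/3 (T(O, q) = -4/3 + (q + q)/3 = -4/3 + (2*q)/3 = -4/3 + 2*q/3)
I = 20/3 (I = 10*(-4/3 + (⅔)*3) = 10*(-4/3 + 2) = 10*(⅔) = 20/3 ≈ 6.6667)
(j*I)*27 = ((8/5)*(20/3))*27 = (32/3)*27 = 288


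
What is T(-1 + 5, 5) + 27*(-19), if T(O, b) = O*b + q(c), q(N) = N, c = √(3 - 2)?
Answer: -492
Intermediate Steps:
c = 1 (c = √1 = 1)
T(O, b) = 1 + O*b (T(O, b) = O*b + 1 = 1 + O*b)
T(-1 + 5, 5) + 27*(-19) = (1 + (-1 + 5)*5) + 27*(-19) = (1 + 4*5) - 513 = (1 + 20) - 513 = 21 - 513 = -492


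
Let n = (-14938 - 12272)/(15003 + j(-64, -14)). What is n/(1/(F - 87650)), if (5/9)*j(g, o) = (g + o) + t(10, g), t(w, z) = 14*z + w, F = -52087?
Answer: 162489050/567 ≈ 2.8658e+5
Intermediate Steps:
t(w, z) = w + 14*z
j(g, o) = 18 + 27*g + 9*o/5 (j(g, o) = 9*((g + o) + (10 + 14*g))/5 = 9*(10 + o + 15*g)/5 = 18 + 27*g + 9*o/5)
n = -45350/22113 (n = (-14938 - 12272)/(15003 + (18 + 27*(-64) + (9/5)*(-14))) = -27210/(15003 + (18 - 1728 - 126/5)) = -27210/(15003 - 8676/5) = -27210/66339/5 = -27210*5/66339 = -45350/22113 ≈ -2.0508)
n/(1/(F - 87650)) = -45350/(22113*(1/(-52087 - 87650))) = -45350/(22113*(1/(-139737))) = -45350/(22113*(-1/139737)) = -45350/22113*(-139737) = 162489050/567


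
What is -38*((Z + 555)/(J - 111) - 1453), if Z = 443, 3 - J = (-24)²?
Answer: 497425/9 ≈ 55269.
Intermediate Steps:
J = -573 (J = 3 - 1*(-24)² = 3 - 1*576 = 3 - 576 = -573)
-38*((Z + 555)/(J - 111) - 1453) = -38*((443 + 555)/(-573 - 111) - 1453) = -38*(998/(-684) - 1453) = -38*(998*(-1/684) - 1453) = -38*(-499/342 - 1453) = -38*(-497425/342) = 497425/9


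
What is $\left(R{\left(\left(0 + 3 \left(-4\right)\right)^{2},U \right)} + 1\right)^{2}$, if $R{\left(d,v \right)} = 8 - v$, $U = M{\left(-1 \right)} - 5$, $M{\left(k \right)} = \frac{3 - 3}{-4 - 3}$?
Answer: $196$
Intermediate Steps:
$M{\left(k \right)} = 0$ ($M{\left(k \right)} = \frac{0}{-7} = 0 \left(- \frac{1}{7}\right) = 0$)
$U = -5$ ($U = 0 - 5 = -5$)
$\left(R{\left(\left(0 + 3 \left(-4\right)\right)^{2},U \right)} + 1\right)^{2} = \left(\left(8 - -5\right) + 1\right)^{2} = \left(\left(8 + 5\right) + 1\right)^{2} = \left(13 + 1\right)^{2} = 14^{2} = 196$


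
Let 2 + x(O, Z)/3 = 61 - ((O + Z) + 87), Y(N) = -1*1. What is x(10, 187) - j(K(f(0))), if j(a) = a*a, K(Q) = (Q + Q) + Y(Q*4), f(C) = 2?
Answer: -684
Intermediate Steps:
Y(N) = -1
K(Q) = -1 + 2*Q (K(Q) = (Q + Q) - 1 = 2*Q - 1 = -1 + 2*Q)
j(a) = a²
x(O, Z) = -84 - 3*O - 3*Z (x(O, Z) = -6 + 3*(61 - ((O + Z) + 87)) = -6 + 3*(61 - (87 + O + Z)) = -6 + 3*(61 + (-87 - O - Z)) = -6 + 3*(-26 - O - Z) = -6 + (-78 - 3*O - 3*Z) = -84 - 3*O - 3*Z)
x(10, 187) - j(K(f(0))) = (-84 - 3*10 - 3*187) - (-1 + 2*2)² = (-84 - 30 - 561) - (-1 + 4)² = -675 - 1*3² = -675 - 1*9 = -675 - 9 = -684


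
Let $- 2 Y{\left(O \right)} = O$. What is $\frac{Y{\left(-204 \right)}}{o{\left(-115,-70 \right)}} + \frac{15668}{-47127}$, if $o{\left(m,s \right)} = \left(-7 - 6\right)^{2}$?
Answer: $\frac{2159062}{7964463} \approx 0.27109$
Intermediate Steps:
$Y{\left(O \right)} = - \frac{O}{2}$
$o{\left(m,s \right)} = 169$ ($o{\left(m,s \right)} = \left(-13\right)^{2} = 169$)
$\frac{Y{\left(-204 \right)}}{o{\left(-115,-70 \right)}} + \frac{15668}{-47127} = \frac{\left(- \frac{1}{2}\right) \left(-204\right)}{169} + \frac{15668}{-47127} = 102 \cdot \frac{1}{169} + 15668 \left(- \frac{1}{47127}\right) = \frac{102}{169} - \frac{15668}{47127} = \frac{2159062}{7964463}$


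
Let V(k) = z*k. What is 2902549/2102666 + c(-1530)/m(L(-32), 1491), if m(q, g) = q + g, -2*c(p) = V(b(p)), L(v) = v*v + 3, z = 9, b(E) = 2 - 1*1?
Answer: 7299156385/5294512988 ≈ 1.3786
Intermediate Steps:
b(E) = 1 (b(E) = 2 - 1 = 1)
L(v) = 3 + v² (L(v) = v² + 3 = 3 + v²)
V(k) = 9*k
c(p) = -9/2
m(q, g) = g + q
2902549/2102666 + c(-1530)/m(L(-32), 1491) = 2902549/2102666 - 9/(2*(1491 + (3 + (-32)²))) = 2902549*(1/2102666) - 9/(2*(1491 + (3 + 1024))) = 2902549/2102666 - 9/(2*(1491 + 1027)) = 2902549/2102666 - 9/2/2518 = 2902549/2102666 - 9/2*1/2518 = 2902549/2102666 - 9/5036 = 7299156385/5294512988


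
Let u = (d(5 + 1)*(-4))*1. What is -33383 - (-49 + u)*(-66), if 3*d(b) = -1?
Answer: -36529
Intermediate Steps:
d(b) = -⅓ (d(b) = (⅓)*(-1) = -⅓)
u = 4/3 (u = -⅓*(-4)*1 = (4/3)*1 = 4/3 ≈ 1.3333)
-33383 - (-49 + u)*(-66) = -33383 - (-49 + 4/3)*(-66) = -33383 - (-143)*(-66)/3 = -33383 - 1*3146 = -33383 - 3146 = -36529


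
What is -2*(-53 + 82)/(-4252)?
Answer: 29/2126 ≈ 0.013641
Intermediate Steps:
-2*(-53 + 82)/(-4252) = -2*29*(-1/4252) = -58*(-1/4252) = 29/2126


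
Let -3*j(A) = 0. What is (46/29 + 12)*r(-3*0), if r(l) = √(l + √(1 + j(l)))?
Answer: 394/29 ≈ 13.586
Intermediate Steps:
j(A) = 0 (j(A) = -⅓*0 = 0)
r(l) = √(1 + l) (r(l) = √(l + √(1 + 0)) = √(l + √1) = √(l + 1) = √(1 + l))
(46/29 + 12)*r(-3*0) = (46/29 + 12)*√(1 - 3*0) = (46*(1/29) + 12)*√(1 + 0) = (46/29 + 12)*√1 = (394/29)*1 = 394/29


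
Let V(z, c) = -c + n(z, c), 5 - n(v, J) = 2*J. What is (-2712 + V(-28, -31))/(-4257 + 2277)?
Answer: 1307/990 ≈ 1.3202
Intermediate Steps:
n(v, J) = 5 - 2*J
V(z, c) = 5 - 3*c (V(z, c) = -c + (5 - 2*c) = 5 - 3*c)
(-2712 + V(-28, -31))/(-4257 + 2277) = (-2712 + (5 - 3*(-31)))/(-4257 + 2277) = (-2712 + (5 + 93))/(-1980) = (-2712 + 98)*(-1/1980) = -2614*(-1/1980) = 1307/990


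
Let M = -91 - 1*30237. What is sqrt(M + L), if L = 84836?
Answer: 2*sqrt(13627) ≈ 233.47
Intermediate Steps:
M = -30328 (M = -91 - 30237 = -30328)
sqrt(M + L) = sqrt(-30328 + 84836) = sqrt(54508) = 2*sqrt(13627)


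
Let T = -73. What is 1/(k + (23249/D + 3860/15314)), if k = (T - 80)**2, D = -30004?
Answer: 17672356/413682942383 ≈ 4.2720e-5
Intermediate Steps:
k = 23409 (k = (-73 - 80)**2 = (-153)**2 = 23409)
1/(k + (23249/D + 3860/15314)) = 1/(23409 + (23249/(-30004) + 3860/15314)) = 1/(23409 + (23249*(-1/30004) + 3860*(1/15314))) = 1/(23409 + (-23249/30004 + 1930/7657)) = 1/(23409 - 9239221/17672356) = 1/(413682942383/17672356) = 17672356/413682942383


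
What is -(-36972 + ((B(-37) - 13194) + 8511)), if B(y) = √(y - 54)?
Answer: 41655 - I*√91 ≈ 41655.0 - 9.5394*I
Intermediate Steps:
B(y) = √(-54 + y)
-(-36972 + ((B(-37) - 13194) + 8511)) = -(-36972 + ((√(-54 - 37) - 13194) + 8511)) = -(-36972 + ((√(-91) - 13194) + 8511)) = -(-36972 + ((I*√91 - 13194) + 8511)) = -(-36972 + ((-13194 + I*√91) + 8511)) = -(-36972 + (-4683 + I*√91)) = -(-41655 + I*√91) = 41655 - I*√91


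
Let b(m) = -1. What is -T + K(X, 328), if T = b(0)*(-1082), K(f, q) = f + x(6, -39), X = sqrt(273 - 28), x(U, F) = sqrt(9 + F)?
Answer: -1082 + 7*sqrt(5) + I*sqrt(30) ≈ -1066.3 + 5.4772*I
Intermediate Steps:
X = 7*sqrt(5) (X = sqrt(245) = 7*sqrt(5) ≈ 15.652)
K(f, q) = f + I*sqrt(30) (K(f, q) = f + sqrt(9 - 39) = f + sqrt(-30) = f + I*sqrt(30))
T = 1082 (T = -1*(-1082) = 1082)
-T + K(X, 328) = -1*1082 + (7*sqrt(5) + I*sqrt(30)) = -1082 + (7*sqrt(5) + I*sqrt(30)) = -1082 + 7*sqrt(5) + I*sqrt(30)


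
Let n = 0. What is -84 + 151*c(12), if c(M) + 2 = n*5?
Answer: -386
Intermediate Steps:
c(M) = -2 (c(M) = -2 + 0*5 = -2 + 0 = -2)
-84 + 151*c(12) = -84 + 151*(-2) = -84 - 302 = -386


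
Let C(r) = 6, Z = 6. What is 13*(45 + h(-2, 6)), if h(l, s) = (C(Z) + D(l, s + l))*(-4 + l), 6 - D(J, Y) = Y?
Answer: -39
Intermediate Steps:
D(J, Y) = 6 - Y
h(l, s) = (-4 + l)*(12 - l - s) (h(l, s) = (6 + (6 - (s + l)))*(-4 + l) = (6 + (6 - (l + s)))*(-4 + l) = (6 + (6 + (-l - s)))*(-4 + l) = (6 + (6 - l - s))*(-4 + l) = (12 - l - s)*(-4 + l) = (-4 + l)*(12 - l - s))
13*(45 + h(-2, 6)) = 13*(45 + (-48 + 4*6 + 10*(-2) - 1*(-2)*(-6 - 2 + 6))) = 13*(45 + (-48 + 24 - 20 - 1*(-2)*(-2))) = 13*(45 + (-48 + 24 - 20 - 4)) = 13*(45 - 48) = 13*(-3) = -39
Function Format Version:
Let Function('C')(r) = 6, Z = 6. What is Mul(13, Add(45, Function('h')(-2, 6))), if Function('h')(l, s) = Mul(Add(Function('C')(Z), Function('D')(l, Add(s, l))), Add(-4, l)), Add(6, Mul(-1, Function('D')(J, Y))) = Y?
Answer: -39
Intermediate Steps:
Function('D')(J, Y) = Add(6, Mul(-1, Y))
Function('h')(l, s) = Mul(Add(-4, l), Add(12, Mul(-1, l), Mul(-1, s))) (Function('h')(l, s) = Mul(Add(6, Add(6, Mul(-1, Add(s, l)))), Add(-4, l)) = Mul(Add(6, Add(6, Mul(-1, Add(l, s)))), Add(-4, l)) = Mul(Add(6, Add(6, Add(Mul(-1, l), Mul(-1, s)))), Add(-4, l)) = Mul(Add(6, Add(6, Mul(-1, l), Mul(-1, s))), Add(-4, l)) = Mul(Add(12, Mul(-1, l), Mul(-1, s)), Add(-4, l)) = Mul(Add(-4, l), Add(12, Mul(-1, l), Mul(-1, s))))
Mul(13, Add(45, Function('h')(-2, 6))) = Mul(13, Add(45, Add(-48, Mul(4, 6), Mul(10, -2), Mul(-1, -2, Add(-6, -2, 6))))) = Mul(13, Add(45, Add(-48, 24, -20, Mul(-1, -2, -2)))) = Mul(13, Add(45, Add(-48, 24, -20, -4))) = Mul(13, Add(45, -48)) = Mul(13, -3) = -39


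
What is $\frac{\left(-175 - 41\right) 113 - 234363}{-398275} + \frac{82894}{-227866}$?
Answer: $\frac{12975252418}{45376665575} \approx 0.28595$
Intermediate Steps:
$\frac{\left(-175 - 41\right) 113 - 234363}{-398275} + \frac{82894}{-227866} = \left(\left(-216\right) 113 - 234363\right) \left(- \frac{1}{398275}\right) + 82894 \left(- \frac{1}{227866}\right) = \left(-24408 - 234363\right) \left(- \frac{1}{398275}\right) - \frac{41447}{113933} = \left(-258771\right) \left(- \frac{1}{398275}\right) - \frac{41447}{113933} = \frac{258771}{398275} - \frac{41447}{113933} = \frac{12975252418}{45376665575}$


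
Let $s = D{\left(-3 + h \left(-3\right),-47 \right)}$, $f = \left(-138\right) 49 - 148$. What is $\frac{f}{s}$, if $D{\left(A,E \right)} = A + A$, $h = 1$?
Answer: $\frac{3455}{6} \approx 575.83$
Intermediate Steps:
$f = -6910$ ($f = -6762 - 148 = -6910$)
$D{\left(A,E \right)} = 2 A$
$s = -12$ ($s = 2 \left(-3 + 1 \left(-3\right)\right) = 2 \left(-3 - 3\right) = 2 \left(-6\right) = -12$)
$\frac{f}{s} = - \frac{6910}{-12} = \left(-6910\right) \left(- \frac{1}{12}\right) = \frac{3455}{6}$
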